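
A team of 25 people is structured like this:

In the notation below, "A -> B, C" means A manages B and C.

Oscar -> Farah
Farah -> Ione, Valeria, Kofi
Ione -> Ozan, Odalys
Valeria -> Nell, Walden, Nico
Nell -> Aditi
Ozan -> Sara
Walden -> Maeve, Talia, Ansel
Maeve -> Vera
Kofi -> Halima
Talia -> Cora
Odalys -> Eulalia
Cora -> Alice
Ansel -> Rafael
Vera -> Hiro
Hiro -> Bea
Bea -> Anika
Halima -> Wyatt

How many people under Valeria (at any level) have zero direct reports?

5

The people in Valeria's organization with no one reporting to them are Nico, Rafael, Alice, Anika, Aditi. That is 5.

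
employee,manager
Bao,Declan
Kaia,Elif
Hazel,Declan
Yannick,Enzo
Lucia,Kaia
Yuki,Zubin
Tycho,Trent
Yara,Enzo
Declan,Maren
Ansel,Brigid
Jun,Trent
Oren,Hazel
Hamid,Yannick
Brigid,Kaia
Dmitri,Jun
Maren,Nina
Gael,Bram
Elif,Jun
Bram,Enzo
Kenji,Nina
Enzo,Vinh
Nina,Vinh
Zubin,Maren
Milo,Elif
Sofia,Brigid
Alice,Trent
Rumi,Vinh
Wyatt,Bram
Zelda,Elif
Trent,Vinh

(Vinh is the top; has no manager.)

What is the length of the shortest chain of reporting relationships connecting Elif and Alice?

3

Elif is 2 levels below Trent, and Alice is 1 level below Trent (their lowest common manager). The shortest path runs up from Elif to Trent and back down to Alice: 2 + 1 = 3 links.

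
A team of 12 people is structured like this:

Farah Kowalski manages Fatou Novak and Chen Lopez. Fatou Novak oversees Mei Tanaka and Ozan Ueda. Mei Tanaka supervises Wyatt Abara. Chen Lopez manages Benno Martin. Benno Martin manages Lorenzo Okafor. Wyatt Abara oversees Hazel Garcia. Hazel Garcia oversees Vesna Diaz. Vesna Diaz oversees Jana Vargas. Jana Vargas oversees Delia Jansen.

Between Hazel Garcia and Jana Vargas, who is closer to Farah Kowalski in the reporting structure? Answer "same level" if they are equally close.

Hazel Garcia

Hazel Garcia is 4 levels below Farah Kowalski; Jana Vargas is 6. Hazel Garcia is higher.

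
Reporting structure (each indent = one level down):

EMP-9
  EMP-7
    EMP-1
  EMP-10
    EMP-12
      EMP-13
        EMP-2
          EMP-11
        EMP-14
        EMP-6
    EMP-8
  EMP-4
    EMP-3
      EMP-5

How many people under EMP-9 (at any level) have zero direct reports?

6

The people in EMP-9's organization with no one reporting to them are EMP-5, EMP-8, EMP-6, EMP-14, EMP-11, EMP-1. That is 6.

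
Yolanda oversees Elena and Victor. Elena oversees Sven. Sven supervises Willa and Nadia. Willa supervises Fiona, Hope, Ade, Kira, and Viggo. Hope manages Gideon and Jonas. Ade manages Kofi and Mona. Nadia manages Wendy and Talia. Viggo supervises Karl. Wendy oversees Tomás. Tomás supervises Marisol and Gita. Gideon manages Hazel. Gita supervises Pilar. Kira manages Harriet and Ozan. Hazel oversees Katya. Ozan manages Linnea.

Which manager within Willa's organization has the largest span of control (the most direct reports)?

Willa

Direct-report counts within Willa's organization: Willa has 5; Kira has 2; Ozan has 1; Viggo has 1; Ade has 2; Hope has 2; Gideon has 1; Hazel has 1. The largest is 5, held by Willa.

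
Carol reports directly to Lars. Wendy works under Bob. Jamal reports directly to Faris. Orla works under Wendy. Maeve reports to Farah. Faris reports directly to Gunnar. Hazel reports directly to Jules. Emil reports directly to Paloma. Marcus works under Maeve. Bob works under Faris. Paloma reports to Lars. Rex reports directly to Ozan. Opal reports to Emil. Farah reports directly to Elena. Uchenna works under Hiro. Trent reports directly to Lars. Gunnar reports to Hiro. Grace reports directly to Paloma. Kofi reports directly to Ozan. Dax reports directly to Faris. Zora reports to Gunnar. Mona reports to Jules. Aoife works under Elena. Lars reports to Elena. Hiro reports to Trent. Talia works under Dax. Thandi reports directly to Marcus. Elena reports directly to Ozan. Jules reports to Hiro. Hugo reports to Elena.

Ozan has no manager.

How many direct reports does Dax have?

Dax directly manages Talia. That is 1 direct report.

1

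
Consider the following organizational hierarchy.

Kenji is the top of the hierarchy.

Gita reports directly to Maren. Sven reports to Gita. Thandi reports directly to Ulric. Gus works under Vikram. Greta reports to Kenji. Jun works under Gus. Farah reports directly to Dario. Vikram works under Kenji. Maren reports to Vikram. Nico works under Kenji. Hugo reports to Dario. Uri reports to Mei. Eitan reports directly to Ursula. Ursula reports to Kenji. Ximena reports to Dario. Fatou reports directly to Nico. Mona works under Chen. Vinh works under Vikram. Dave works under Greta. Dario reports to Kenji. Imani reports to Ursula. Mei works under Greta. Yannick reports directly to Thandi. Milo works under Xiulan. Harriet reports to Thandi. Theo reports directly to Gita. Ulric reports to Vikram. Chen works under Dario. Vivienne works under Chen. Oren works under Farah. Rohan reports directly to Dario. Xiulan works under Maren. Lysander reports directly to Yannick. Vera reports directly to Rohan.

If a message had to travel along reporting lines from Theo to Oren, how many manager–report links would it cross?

7

Theo is 4 levels below Kenji, and Oren is 3 levels below Kenji (their lowest common manager). The shortest path runs up from Theo to Kenji and back down to Oren: 4 + 3 = 7 links.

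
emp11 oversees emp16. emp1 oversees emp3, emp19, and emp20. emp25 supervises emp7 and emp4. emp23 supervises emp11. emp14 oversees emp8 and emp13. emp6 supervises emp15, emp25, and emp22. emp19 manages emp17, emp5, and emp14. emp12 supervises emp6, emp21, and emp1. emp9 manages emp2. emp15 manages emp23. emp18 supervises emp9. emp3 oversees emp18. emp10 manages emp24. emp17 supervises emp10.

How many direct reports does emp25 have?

2

emp25 directly manages emp7, emp4. That is 2 direct reports.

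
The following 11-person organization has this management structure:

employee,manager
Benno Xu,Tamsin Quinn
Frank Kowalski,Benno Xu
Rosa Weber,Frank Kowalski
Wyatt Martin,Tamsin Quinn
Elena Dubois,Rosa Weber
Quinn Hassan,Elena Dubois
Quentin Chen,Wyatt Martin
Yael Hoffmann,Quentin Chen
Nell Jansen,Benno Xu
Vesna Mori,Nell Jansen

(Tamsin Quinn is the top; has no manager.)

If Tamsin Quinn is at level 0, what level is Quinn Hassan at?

Chain from Quinn Hassan up to Tamsin Quinn: Quinn Hassan → Elena Dubois → Rosa Weber → Frank Kowalski → Benno Xu → Tamsin Quinn. That is 5 steps up, so Quinn Hassan is 5 levels below Tamsin Quinn.

5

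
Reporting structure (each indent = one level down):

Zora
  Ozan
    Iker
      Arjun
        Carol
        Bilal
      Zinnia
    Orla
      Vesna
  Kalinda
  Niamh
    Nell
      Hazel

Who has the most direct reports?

Zora

Direct-report counts: Zora has 3; Niamh has 1; Nell has 1; Ozan has 2; Orla has 1; Iker has 2; Arjun has 2. The largest is 3, held by Zora.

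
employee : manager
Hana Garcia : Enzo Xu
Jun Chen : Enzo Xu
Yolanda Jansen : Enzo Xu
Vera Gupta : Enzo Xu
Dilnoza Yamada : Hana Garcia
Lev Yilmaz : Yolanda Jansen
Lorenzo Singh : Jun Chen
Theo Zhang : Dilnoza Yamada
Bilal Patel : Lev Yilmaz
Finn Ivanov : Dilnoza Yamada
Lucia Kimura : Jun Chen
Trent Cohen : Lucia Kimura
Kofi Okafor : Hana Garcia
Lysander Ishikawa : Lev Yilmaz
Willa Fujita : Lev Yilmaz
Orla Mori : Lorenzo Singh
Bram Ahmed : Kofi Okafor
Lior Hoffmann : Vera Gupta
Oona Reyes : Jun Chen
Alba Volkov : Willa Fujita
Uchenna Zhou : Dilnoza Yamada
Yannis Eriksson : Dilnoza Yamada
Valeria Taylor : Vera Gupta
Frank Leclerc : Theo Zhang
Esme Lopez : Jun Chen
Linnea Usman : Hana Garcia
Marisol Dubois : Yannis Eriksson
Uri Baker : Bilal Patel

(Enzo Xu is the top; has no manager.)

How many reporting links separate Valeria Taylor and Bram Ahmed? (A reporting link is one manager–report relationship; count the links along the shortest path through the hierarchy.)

5

Valeria Taylor is 2 levels below Enzo Xu, and Bram Ahmed is 3 levels below Enzo Xu (their lowest common manager). The shortest path runs up from Valeria Taylor to Enzo Xu and back down to Bram Ahmed: 2 + 3 = 5 links.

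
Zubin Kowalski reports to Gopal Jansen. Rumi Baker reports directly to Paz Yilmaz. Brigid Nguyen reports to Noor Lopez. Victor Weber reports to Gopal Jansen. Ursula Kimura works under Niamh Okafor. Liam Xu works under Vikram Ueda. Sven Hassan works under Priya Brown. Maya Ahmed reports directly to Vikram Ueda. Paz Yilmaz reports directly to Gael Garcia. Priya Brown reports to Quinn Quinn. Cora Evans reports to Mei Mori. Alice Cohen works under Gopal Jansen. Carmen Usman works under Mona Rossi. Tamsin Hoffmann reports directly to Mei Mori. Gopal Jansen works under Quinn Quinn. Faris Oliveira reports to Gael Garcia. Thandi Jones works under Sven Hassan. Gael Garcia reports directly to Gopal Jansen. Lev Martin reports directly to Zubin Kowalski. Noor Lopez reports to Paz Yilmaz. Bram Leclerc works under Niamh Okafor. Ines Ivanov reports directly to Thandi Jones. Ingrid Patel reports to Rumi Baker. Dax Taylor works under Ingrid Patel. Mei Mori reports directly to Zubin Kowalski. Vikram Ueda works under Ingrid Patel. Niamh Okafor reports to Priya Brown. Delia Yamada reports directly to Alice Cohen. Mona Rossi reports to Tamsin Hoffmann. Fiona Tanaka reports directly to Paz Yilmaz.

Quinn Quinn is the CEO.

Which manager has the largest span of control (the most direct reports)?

Gopal Jansen

Direct-report counts: Quinn Quinn has 2; Priya Brown has 2; Sven Hassan has 1; Thandi Jones has 1; Niamh Okafor has 2; Gopal Jansen has 4; Alice Cohen has 1; Zubin Kowalski has 2; Mei Mori has 2; Tamsin Hoffmann has 1; Mona Rossi has 1; Gael Garcia has 2; Paz Yilmaz has 3; Noor Lopez has 1; Rumi Baker has 1; Ingrid Patel has 2; Vikram Ueda has 2. The largest is 4, held by Gopal Jansen.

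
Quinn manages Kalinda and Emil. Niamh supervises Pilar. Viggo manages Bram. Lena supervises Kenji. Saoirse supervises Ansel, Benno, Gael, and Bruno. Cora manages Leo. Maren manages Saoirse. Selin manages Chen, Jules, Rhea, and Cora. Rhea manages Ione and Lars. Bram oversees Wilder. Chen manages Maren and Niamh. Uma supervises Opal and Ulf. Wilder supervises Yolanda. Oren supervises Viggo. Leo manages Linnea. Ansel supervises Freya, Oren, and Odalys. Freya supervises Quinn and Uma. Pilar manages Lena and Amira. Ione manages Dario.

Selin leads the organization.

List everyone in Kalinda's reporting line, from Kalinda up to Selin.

Kalinda reports to Quinn. Quinn reports to Freya. Freya reports to Ansel. Ansel reports to Saoirse. Saoirse reports to Maren. Maren reports to Chen. Chen reports to Selin. Selin is at the top.

Kalinda -> Quinn -> Freya -> Ansel -> Saoirse -> Maren -> Chen -> Selin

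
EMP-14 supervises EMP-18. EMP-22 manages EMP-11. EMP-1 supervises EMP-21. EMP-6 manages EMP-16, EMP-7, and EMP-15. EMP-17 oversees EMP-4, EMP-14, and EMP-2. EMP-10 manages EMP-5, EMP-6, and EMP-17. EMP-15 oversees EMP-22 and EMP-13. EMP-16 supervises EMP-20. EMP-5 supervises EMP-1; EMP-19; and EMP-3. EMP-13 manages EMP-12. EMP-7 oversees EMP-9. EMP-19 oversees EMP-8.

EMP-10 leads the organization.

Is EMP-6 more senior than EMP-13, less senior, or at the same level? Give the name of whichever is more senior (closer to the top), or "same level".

EMP-6

EMP-6 is 1 level below EMP-10; EMP-13 is 3. EMP-6 is higher.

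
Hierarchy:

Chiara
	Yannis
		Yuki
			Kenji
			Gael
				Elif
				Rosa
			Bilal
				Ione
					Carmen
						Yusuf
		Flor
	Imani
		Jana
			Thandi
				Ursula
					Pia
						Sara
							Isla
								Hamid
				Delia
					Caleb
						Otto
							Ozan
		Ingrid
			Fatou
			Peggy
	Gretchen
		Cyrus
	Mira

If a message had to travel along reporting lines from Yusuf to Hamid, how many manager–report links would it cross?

Yusuf is 6 levels below Chiara, and Hamid is 8 levels below Chiara (their lowest common manager). The shortest path runs up from Yusuf to Chiara and back down to Hamid: 6 + 8 = 14 links.

14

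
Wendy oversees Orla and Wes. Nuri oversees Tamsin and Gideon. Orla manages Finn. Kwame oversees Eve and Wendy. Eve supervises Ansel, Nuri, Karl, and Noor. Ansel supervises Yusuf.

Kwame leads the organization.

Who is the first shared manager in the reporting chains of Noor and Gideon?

Noor's chain of managers is Eve, Kwame. Gideon's chain of managers is Nuri, Eve, Kwame. The first manager that appears in both chains is Eve.

Eve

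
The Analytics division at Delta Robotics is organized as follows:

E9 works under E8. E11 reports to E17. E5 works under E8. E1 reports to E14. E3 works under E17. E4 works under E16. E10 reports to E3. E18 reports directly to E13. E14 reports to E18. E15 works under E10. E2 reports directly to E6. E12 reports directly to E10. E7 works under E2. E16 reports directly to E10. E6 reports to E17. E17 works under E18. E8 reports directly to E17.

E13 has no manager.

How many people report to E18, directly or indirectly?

E18 directly manages E17, E14. Under E17: E11, E3, E10, E15, E12, E16, E4, E6, E2, E7, E8, E9, E5 (13). Under E14: E1 (1). So E18's organization is 2 direct reports plus everyone under them: 14 + 2 = 16.

16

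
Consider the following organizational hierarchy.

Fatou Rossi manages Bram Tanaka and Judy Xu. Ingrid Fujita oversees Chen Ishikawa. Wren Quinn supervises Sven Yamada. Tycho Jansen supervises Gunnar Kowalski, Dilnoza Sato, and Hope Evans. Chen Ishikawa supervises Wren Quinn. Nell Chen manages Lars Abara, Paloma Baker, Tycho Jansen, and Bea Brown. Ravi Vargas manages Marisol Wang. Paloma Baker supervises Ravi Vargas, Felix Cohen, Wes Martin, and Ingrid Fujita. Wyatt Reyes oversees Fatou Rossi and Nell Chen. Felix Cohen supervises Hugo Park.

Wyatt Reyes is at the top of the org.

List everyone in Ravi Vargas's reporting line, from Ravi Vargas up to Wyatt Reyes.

Ravi Vargas -> Paloma Baker -> Nell Chen -> Wyatt Reyes

Ravi Vargas reports to Paloma Baker. Paloma Baker reports to Nell Chen. Nell Chen reports to Wyatt Reyes. Wyatt Reyes is at the top.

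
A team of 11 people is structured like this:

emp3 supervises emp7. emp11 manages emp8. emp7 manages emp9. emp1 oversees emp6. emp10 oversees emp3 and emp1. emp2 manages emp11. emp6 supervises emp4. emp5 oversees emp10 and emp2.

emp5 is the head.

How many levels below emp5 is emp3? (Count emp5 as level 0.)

2

Chain from emp3 up to emp5: emp3 → emp10 → emp5. That is 2 steps up, so emp3 is 2 levels below emp5.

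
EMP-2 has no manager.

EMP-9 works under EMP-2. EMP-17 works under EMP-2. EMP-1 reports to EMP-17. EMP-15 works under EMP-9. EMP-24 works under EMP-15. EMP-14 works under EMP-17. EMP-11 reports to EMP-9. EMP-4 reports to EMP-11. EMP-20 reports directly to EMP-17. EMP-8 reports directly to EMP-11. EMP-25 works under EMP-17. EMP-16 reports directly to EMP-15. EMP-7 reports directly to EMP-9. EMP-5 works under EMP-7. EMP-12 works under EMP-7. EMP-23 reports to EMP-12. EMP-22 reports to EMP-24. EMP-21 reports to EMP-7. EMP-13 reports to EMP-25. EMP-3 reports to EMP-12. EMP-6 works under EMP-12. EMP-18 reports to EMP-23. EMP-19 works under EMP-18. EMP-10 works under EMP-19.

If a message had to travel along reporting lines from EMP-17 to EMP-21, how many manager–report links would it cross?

EMP-17 is 1 level below EMP-2, and EMP-21 is 3 levels below EMP-2 (their lowest common manager). The shortest path runs up from EMP-17 to EMP-2 and back down to EMP-21: 1 + 3 = 4 links.

4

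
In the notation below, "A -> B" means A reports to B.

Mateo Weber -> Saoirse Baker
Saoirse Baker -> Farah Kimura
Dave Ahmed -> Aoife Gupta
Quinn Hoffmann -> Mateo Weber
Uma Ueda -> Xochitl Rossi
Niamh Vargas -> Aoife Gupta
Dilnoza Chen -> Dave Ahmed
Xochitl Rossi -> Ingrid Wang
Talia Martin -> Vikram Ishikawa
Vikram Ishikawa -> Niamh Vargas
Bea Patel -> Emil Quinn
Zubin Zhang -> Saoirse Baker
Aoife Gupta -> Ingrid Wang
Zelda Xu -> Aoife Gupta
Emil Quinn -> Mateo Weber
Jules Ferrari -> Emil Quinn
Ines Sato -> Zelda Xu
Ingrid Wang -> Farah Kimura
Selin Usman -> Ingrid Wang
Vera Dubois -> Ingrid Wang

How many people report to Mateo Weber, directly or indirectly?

Mateo Weber directly manages Emil Quinn, Quinn Hoffmann. Under Emil Quinn: Jules Ferrari, Bea Patel (2). Quinn Hoffmann has no reports. So Mateo Weber's organization is 2 direct reports plus everyone under them: 3 + 1 = 4.

4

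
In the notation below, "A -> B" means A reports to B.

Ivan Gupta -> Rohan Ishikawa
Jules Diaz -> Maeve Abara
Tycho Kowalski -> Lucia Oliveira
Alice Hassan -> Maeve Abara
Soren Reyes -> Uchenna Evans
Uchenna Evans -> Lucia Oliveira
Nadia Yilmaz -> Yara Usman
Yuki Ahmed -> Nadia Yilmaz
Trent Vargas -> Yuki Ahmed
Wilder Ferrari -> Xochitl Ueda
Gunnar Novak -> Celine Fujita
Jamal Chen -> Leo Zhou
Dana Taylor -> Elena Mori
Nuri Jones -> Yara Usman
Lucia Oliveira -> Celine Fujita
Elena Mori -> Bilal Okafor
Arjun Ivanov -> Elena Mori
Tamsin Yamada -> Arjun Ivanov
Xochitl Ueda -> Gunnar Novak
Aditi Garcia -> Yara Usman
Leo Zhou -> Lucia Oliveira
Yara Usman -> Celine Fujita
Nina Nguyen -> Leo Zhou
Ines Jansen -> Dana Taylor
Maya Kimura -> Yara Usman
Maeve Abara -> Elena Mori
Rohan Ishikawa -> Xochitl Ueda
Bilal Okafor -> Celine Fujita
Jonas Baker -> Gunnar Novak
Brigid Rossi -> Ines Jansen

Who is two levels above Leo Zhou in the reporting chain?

Leo Zhou reports to Lucia Oliveira, and Lucia Oliveira reports to Celine Fujita. So Leo Zhou's skip-level manager is Celine Fujita.

Celine Fujita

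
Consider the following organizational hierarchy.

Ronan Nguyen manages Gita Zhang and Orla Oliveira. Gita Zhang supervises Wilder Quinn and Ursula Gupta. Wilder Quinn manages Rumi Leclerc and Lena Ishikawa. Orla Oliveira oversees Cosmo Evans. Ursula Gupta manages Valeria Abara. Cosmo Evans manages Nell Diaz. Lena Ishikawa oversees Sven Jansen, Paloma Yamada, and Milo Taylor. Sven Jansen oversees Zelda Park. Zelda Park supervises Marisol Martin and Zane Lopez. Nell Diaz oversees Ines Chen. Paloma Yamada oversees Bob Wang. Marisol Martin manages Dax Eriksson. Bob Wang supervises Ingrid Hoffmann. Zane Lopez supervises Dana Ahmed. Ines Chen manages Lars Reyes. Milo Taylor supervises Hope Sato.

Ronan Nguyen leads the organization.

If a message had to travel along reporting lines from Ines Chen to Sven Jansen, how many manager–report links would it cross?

8

Ines Chen is 4 levels below Ronan Nguyen, and Sven Jansen is 4 levels below Ronan Nguyen (their lowest common manager). The shortest path runs up from Ines Chen to Ronan Nguyen and back down to Sven Jansen: 4 + 4 = 8 links.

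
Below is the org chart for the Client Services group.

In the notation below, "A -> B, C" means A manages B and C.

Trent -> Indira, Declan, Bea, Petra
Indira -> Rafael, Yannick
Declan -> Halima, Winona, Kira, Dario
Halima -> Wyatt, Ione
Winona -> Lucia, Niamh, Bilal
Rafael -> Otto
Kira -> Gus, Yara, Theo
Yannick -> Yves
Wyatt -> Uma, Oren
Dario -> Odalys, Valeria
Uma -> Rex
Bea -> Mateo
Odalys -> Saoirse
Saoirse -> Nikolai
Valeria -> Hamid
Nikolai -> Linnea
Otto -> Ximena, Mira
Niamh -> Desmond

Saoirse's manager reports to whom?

Saoirse reports to Odalys, and Odalys reports to Dario. So Saoirse's skip-level manager is Dario.

Dario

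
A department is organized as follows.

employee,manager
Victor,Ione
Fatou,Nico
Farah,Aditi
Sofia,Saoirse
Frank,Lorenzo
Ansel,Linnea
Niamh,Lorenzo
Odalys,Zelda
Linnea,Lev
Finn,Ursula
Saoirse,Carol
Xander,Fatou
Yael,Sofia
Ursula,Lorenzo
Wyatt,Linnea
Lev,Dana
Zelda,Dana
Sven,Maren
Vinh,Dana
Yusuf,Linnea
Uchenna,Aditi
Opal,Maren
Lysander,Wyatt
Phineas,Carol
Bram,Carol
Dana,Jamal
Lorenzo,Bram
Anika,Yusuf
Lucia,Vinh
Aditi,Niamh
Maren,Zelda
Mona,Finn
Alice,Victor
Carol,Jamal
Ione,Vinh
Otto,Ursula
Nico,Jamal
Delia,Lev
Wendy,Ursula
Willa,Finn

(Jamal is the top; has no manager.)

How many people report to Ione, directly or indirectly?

Ione directly manages Victor. Under Victor: Alice (1). That's 2 in total.

2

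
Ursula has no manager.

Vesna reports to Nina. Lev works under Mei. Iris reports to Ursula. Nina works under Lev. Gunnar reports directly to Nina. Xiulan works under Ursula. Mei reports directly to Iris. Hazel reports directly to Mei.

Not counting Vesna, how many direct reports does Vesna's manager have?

1

Vesna reports to Nina. Nina's other direct reports are Gunnar — 1 peer.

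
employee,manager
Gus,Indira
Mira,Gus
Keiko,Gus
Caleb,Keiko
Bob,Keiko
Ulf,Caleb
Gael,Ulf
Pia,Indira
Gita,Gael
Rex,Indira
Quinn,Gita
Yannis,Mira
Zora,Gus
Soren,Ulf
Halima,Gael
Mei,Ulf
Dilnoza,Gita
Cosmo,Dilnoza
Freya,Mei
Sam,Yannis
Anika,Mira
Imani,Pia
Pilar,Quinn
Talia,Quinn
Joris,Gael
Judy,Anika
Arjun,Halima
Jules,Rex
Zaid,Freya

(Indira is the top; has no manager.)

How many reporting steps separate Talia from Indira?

Chain from Talia up to Indira: Talia → Quinn → Gita → Gael → Ulf → Caleb → Keiko → Gus → Indira. That is 8 steps up, so Talia is 8 levels below Indira.

8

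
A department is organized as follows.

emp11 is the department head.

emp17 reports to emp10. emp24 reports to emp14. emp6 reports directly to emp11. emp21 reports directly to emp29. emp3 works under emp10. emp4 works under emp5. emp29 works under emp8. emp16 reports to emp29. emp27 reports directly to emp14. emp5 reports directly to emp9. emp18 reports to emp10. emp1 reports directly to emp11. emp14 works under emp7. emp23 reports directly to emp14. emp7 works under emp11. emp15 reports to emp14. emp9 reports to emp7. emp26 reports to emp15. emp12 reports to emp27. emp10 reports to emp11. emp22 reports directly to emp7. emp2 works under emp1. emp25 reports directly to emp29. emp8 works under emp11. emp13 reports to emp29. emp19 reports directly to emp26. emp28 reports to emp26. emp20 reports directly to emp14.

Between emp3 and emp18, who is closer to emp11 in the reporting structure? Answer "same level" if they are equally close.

same level

Both emp3 and emp18 are 2 levels below emp11.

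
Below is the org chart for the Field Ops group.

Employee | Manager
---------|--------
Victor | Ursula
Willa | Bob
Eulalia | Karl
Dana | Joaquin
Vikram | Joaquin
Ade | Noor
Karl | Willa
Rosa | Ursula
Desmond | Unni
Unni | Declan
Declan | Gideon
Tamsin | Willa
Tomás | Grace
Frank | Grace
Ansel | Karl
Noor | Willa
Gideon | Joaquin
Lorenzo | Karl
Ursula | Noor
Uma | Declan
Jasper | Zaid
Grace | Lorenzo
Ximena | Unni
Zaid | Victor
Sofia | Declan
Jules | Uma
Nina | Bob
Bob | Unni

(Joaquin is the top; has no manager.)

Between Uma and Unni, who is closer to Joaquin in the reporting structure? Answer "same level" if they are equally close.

Both Uma and Unni are 3 levels below Joaquin.

same level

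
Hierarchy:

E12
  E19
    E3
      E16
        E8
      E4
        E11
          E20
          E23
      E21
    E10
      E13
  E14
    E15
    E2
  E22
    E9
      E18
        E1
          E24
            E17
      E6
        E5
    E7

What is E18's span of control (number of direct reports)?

1

E18 directly manages E1. That is 1 direct report.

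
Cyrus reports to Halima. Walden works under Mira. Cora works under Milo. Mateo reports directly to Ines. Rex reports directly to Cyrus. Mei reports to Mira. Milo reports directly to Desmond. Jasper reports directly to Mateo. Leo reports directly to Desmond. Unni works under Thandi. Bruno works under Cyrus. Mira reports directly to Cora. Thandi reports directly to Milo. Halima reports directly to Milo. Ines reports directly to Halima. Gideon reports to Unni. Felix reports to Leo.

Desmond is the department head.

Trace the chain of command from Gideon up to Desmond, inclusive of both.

Gideon reports to Unni. Unni reports to Thandi. Thandi reports to Milo. Milo reports to Desmond. Desmond is at the top.

Gideon -> Unni -> Thandi -> Milo -> Desmond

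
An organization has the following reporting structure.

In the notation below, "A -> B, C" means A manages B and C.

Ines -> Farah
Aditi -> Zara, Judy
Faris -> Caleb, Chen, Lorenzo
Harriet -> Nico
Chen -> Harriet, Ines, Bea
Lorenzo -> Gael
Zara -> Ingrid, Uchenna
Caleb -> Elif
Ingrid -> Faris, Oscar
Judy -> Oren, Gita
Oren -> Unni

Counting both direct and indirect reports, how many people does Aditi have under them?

Aditi directly manages Zara, Judy. Under Zara: Uchenna, Ingrid, Oscar, Faris, Lorenzo, Gael, Chen, Bea, Ines, Farah, Harriet, Nico, Caleb, Elif (14). Under Judy: Gita, Oren, Unni (3). So Aditi's organization is 2 direct reports plus everyone under them: 15 + 4 = 19.

19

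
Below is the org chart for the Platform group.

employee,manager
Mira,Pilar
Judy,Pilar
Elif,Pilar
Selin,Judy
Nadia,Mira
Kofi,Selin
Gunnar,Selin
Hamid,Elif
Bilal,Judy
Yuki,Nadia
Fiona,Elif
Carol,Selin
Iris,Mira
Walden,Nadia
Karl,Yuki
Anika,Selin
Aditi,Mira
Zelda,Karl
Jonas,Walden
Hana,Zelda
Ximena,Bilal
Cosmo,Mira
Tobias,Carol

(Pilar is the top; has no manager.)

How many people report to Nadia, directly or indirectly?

Nadia directly manages Yuki, Walden. Under Yuki: Karl, Zelda, Hana (3). Under Walden: Jonas (1). So Nadia's organization is 2 direct reports plus everyone under them: 4 + 2 = 6.

6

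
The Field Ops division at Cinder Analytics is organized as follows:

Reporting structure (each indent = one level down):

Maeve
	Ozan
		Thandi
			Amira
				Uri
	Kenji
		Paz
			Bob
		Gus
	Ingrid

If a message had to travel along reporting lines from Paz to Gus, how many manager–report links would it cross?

2

Paz is 1 level below Kenji, and Gus is 1 level below Kenji (their lowest common manager). The shortest path runs up from Paz to Kenji and back down to Gus: 1 + 1 = 2 links.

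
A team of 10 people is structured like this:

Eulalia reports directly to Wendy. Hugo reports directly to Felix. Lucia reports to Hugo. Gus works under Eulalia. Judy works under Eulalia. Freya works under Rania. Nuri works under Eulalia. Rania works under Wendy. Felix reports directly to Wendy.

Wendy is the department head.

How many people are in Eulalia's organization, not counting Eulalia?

3

Eulalia directly manages Gus, Nuri, Judy. Gus has no reports. Nuri has no reports. Judy has no reports. So Eulalia's organization is 3 direct reports plus everyone under them: 1 + 1 + 1 = 3.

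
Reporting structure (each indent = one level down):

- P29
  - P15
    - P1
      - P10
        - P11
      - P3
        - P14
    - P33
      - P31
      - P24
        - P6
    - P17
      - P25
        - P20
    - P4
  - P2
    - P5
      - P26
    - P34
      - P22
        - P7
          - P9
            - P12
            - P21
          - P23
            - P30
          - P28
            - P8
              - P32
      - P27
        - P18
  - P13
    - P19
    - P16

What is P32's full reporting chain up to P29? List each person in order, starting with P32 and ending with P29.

P32 reports to P8. P8 reports to P28. P28 reports to P7. P7 reports to P22. P22 reports to P34. P34 reports to P2. P2 reports to P29. P29 is at the top.

P32 -> P8 -> P28 -> P7 -> P22 -> P34 -> P2 -> P29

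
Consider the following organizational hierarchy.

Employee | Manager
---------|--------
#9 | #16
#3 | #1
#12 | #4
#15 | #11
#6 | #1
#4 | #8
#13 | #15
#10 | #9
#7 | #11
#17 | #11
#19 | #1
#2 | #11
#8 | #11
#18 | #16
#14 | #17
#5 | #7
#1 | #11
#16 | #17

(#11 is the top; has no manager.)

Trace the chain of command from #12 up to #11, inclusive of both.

#12 -> #4 -> #8 -> #11

#12 reports to #4. #4 reports to #8. #8 reports to #11. #11 is at the top.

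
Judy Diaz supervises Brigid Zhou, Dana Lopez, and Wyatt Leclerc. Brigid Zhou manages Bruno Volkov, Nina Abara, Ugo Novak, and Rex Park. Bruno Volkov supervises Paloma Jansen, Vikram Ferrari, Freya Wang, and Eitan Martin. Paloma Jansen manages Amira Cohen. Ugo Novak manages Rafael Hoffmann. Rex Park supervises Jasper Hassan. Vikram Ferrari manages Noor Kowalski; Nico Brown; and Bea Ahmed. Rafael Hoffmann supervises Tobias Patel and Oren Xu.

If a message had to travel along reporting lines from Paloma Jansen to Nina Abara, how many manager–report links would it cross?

3

Paloma Jansen is 2 levels below Brigid Zhou, and Nina Abara is 1 level below Brigid Zhou (their lowest common manager). The shortest path runs up from Paloma Jansen to Brigid Zhou and back down to Nina Abara: 2 + 1 = 3 links.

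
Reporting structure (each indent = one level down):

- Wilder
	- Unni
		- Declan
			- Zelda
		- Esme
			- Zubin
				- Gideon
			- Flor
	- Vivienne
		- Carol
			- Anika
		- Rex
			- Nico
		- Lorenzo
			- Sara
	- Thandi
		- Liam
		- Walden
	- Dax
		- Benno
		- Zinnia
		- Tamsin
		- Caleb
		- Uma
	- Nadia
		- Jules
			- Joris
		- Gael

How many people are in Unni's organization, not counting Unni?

Unni directly manages Declan, Esme. Under Declan: Zelda (1). Under Esme: Flor, Zubin, Gideon (3). So Unni's organization is 2 direct reports plus everyone under them: 2 + 4 = 6.

6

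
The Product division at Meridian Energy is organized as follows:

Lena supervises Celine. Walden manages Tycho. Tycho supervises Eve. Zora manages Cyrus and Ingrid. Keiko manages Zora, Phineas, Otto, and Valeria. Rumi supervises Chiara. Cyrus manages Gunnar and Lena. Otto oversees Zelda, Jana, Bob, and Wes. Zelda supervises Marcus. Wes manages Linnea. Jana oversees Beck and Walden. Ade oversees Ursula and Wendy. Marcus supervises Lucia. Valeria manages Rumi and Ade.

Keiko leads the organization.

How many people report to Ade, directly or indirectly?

2

Ade directly manages Wendy, Ursula. Wendy has no reports. Ursula has no reports. So Ade's organization is 2 direct reports plus everyone under them: 1 + 1 = 2.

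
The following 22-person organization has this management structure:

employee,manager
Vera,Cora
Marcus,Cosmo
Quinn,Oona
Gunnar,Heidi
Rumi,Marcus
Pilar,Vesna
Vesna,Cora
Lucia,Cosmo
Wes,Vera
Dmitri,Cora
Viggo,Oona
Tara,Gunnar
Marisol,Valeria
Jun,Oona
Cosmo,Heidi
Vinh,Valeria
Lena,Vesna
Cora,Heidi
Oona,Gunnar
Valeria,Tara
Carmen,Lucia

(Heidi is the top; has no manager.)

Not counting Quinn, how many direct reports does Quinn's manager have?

2

Quinn reports to Oona. Oona's other direct reports are Jun, Viggo — 2 peers.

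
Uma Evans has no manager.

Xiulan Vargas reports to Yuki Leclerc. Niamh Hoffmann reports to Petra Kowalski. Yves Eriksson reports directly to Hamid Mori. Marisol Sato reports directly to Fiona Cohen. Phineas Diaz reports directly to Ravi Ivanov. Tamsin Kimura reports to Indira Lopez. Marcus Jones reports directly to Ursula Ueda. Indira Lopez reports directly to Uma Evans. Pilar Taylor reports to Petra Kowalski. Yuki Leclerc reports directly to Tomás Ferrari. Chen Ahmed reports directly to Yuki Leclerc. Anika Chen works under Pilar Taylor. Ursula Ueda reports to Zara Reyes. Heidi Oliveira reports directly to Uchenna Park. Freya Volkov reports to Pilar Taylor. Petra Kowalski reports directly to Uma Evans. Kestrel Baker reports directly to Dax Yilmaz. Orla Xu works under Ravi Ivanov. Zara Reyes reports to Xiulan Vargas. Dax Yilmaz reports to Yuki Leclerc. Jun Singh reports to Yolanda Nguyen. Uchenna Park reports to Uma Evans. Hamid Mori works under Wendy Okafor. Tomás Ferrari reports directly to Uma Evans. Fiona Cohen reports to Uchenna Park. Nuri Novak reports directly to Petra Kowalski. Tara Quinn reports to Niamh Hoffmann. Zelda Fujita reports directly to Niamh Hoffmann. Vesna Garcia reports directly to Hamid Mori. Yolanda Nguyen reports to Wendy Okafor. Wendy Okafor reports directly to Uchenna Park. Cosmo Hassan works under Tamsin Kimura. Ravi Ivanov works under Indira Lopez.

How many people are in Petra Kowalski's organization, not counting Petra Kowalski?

Petra Kowalski directly manages Pilar Taylor, Niamh Hoffmann, Nuri Novak. Under Pilar Taylor: Anika Chen, Freya Volkov (2). Under Niamh Hoffmann: Zelda Fujita, Tara Quinn (2). Nuri Novak has no reports. So Petra Kowalski's organization is 3 direct reports plus everyone under them: 3 + 3 + 1 = 7.

7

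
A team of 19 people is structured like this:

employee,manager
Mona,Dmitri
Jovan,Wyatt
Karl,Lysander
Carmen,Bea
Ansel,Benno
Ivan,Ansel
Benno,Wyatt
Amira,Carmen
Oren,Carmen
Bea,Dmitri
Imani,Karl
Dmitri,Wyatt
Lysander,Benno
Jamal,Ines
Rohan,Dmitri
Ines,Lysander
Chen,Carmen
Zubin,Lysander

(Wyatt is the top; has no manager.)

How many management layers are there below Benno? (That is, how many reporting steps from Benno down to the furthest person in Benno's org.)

The longest chain under Benno runs Benno → Lysander → Karl → Imani, which is 3 levels below Benno.

3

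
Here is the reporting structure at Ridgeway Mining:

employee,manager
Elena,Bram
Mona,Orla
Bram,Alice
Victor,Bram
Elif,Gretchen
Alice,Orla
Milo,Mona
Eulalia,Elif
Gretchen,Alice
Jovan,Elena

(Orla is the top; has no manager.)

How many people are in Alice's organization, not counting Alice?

Alice directly manages Gretchen, Bram. Under Gretchen: Elif, Eulalia (2). Under Bram: Elena, Jovan, Victor (3). So Alice's organization is 2 direct reports plus everyone under them: 3 + 4 = 7.

7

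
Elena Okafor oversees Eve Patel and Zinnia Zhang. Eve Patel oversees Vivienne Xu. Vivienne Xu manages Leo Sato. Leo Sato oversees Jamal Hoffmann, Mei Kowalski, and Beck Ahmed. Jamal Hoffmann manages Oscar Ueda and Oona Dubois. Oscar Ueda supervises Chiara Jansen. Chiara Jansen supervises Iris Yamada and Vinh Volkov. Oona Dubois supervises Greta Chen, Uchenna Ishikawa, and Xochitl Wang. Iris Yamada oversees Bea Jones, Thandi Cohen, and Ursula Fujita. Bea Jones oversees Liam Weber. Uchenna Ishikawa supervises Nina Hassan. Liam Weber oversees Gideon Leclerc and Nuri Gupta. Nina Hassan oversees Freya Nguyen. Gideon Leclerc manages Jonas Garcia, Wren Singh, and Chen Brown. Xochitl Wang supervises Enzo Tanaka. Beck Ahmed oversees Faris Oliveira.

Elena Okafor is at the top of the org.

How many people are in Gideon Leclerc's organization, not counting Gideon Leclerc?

3

Gideon Leclerc directly manages Jonas Garcia, Wren Singh, Chen Brown. Jonas Garcia has no reports. Wren Singh has no reports. Chen Brown has no reports. So Gideon Leclerc's organization is 3 direct reports plus everyone under them: 1 + 1 + 1 = 3.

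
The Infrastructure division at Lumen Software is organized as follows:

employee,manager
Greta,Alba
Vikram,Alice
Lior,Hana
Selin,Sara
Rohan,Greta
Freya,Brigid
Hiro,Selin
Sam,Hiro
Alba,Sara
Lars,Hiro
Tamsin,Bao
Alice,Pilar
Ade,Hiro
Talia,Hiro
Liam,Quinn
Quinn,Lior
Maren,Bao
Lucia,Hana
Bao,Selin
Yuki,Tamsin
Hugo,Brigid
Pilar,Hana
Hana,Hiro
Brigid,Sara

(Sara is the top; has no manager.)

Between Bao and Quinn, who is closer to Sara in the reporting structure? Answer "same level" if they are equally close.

Bao is 2 levels below Sara; Quinn is 5. Bao is higher.

Bao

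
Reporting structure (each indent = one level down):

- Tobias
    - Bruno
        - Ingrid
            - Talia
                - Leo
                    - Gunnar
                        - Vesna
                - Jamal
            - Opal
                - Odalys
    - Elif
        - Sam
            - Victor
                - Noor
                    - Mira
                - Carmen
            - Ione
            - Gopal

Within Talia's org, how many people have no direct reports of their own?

2

The people in Talia's organization with no one reporting to them are Jamal, Vesna. That is 2.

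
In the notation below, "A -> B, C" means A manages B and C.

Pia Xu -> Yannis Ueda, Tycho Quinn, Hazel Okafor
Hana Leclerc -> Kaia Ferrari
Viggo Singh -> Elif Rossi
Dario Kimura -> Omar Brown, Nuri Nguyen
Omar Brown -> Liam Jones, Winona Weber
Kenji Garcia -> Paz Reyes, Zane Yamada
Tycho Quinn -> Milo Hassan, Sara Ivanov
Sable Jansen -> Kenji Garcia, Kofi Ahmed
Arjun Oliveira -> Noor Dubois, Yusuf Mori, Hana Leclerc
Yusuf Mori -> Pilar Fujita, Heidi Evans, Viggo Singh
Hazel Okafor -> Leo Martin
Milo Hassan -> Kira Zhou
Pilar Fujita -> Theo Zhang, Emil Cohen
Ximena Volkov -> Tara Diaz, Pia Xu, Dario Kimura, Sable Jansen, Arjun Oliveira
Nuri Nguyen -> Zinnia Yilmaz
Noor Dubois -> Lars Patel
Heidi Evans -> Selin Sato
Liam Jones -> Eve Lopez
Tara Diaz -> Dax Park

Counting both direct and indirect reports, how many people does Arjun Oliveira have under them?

Arjun Oliveira directly manages Noor Dubois, Yusuf Mori, Hana Leclerc. Under Noor Dubois: Lars Patel (1). Under Yusuf Mori: Viggo Singh, Elif Rossi, Heidi Evans, Selin Sato, Pilar Fujita, Emil Cohen, Theo Zhang (7). Under Hana Leclerc: Kaia Ferrari (1). So Arjun Oliveira's organization is 3 direct reports plus everyone under them: 2 + 8 + 2 = 12.

12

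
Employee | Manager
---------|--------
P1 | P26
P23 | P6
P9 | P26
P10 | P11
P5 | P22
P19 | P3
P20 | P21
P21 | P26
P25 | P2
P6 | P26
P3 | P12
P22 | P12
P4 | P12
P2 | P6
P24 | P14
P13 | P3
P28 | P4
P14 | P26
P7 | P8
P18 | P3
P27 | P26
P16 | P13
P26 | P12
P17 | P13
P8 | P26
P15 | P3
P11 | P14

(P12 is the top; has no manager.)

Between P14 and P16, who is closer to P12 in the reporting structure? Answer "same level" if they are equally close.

P14

P14 is 2 levels below P12; P16 is 3. P14 is higher.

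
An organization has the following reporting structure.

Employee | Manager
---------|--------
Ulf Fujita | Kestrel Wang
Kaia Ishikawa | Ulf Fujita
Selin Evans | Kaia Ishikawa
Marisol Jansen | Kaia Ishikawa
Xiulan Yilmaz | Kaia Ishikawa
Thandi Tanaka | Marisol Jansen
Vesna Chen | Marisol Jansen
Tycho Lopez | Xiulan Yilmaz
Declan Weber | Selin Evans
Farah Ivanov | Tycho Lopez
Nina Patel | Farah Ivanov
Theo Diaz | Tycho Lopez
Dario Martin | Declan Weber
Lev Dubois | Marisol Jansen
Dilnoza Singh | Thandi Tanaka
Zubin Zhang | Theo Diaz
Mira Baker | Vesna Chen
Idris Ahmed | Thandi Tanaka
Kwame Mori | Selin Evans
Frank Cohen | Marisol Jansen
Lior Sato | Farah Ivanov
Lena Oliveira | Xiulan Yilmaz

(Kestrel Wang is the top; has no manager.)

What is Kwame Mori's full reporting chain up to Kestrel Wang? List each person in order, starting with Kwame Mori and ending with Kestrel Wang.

Kwame Mori reports to Selin Evans. Selin Evans reports to Kaia Ishikawa. Kaia Ishikawa reports to Ulf Fujita. Ulf Fujita reports to Kestrel Wang. Kestrel Wang is at the top.

Kwame Mori -> Selin Evans -> Kaia Ishikawa -> Ulf Fujita -> Kestrel Wang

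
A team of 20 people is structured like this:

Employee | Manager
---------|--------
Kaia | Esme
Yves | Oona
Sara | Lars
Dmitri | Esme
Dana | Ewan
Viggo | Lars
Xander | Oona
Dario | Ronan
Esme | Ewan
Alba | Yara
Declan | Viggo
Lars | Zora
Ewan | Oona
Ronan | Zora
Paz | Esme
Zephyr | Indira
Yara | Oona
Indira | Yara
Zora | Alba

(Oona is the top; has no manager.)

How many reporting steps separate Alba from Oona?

Chain from Alba up to Oona: Alba → Yara → Oona. That is 2 steps up, so Alba is 2 levels below Oona.

2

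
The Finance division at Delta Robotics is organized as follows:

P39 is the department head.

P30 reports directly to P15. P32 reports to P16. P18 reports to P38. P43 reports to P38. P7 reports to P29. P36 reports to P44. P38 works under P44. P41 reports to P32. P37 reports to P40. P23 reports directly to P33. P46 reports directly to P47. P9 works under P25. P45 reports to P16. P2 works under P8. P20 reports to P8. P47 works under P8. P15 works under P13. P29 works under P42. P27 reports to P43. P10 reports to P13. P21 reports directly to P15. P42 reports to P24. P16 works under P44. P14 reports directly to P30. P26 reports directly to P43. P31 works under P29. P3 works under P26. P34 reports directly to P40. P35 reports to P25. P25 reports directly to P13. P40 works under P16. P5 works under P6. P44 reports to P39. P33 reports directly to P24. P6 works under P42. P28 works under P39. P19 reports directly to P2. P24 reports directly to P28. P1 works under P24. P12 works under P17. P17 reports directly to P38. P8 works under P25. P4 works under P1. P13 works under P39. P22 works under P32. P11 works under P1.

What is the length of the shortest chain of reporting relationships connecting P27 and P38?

2

P27 is in P38's organization: the chain from P27 up to P38 is P27 → P43 → P38, which is 2 links.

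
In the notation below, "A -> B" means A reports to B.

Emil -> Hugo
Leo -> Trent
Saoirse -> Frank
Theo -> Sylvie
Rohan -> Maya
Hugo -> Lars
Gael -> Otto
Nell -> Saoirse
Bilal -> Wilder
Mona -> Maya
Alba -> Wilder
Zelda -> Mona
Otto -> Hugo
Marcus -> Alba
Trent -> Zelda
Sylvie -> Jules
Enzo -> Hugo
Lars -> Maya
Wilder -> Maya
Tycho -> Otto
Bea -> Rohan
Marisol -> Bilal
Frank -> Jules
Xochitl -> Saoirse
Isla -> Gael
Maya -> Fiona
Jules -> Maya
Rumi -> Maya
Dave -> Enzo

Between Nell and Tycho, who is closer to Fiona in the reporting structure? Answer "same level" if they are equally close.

same level

Both Nell and Tycho are 5 levels below Fiona.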